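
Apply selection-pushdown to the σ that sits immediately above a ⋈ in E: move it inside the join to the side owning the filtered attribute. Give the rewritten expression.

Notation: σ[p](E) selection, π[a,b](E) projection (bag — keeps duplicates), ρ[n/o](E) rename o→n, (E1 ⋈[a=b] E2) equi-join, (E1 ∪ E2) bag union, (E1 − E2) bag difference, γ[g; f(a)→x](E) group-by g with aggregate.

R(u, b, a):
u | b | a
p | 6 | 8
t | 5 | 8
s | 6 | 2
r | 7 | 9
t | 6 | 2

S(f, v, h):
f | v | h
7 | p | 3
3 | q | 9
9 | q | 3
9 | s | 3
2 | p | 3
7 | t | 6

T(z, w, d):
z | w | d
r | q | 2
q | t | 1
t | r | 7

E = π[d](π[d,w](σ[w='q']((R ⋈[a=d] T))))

σ filters on w, owned by the right side.
E' = π[d](π[d,w]((R ⋈[a=d] σ[w='q'](T))))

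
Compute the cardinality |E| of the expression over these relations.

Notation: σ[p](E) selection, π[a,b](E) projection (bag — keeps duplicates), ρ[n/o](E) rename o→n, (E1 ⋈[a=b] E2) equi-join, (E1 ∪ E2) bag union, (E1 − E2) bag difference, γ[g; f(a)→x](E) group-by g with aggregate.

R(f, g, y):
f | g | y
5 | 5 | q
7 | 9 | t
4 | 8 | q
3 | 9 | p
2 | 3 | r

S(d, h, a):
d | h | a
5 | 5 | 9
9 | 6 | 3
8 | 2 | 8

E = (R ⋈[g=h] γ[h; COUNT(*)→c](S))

Subexpression sizes:
  R → 5
  S → 3
  γ[h; COUNT(*)→c](S) → 3
  (R ⋈[g=h] γ[h; COUNT(*)→c](S)) → 1

|E| = 1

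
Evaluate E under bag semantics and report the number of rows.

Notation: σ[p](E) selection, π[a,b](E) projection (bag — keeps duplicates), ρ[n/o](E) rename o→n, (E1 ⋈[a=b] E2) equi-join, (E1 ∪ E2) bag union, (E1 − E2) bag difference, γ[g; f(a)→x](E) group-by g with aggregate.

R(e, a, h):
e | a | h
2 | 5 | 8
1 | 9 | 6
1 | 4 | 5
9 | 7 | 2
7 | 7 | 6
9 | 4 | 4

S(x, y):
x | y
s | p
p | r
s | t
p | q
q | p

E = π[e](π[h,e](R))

Row counts bottom-up:
  R → 6
  π[h,e](R) → 6
  π[e](π[h,e](R)) → 6

|E| = 6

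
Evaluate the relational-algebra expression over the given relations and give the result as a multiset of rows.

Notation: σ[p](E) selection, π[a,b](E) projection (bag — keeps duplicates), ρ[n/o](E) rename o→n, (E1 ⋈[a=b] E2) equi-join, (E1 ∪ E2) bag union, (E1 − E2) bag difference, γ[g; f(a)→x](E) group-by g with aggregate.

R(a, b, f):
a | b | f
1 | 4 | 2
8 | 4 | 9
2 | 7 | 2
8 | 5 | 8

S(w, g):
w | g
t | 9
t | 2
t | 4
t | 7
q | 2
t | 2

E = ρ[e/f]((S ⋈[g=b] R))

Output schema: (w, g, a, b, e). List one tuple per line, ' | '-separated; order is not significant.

Row counts bottom-up:
  S → 6
  R → 4
  (S ⋈[g=b] R) → 3
  ρ[e/f]((S ⋈[g=b] R)) → 3

== RESULT ==
w | g | a | b | e
t | 4 | 1 | 4 | 2
t | 4 | 8 | 4 | 9
t | 7 | 2 | 7 | 2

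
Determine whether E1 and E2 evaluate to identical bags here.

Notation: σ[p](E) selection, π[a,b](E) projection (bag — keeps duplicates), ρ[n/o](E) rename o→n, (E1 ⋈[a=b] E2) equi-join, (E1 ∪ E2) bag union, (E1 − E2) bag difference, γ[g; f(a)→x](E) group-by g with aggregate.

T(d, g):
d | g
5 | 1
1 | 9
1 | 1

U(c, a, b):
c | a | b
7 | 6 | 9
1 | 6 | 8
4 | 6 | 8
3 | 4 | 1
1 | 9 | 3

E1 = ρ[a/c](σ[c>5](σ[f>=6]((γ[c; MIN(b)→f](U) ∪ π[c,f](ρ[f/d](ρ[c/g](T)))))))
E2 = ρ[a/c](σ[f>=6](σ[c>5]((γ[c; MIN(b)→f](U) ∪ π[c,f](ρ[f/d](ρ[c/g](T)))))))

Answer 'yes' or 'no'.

E1 row counts bottom-up:
  U → 5
  γ[c; MIN(b)→f](U) → 4
  T → 3
  ρ[c/g](T) → 3
  ρ[f/d](ρ[c/g](T)) → 3
  π[c,f](ρ[f/d](ρ[c/g](T))) → 3
  (γ[c; MIN(b)→f](U) ∪ π[c,f](ρ[f/d](ρ[c/g](T)))) → 7
  σ[f>=6]((γ[c; MIN(b)→f](U) ∪ π[c,f](ρ[f/d](ρ[c/g](T))))) → 2
  σ[c>5](σ[f>=6]((γ[c; MIN(b)→f](U) ∪ π[c,f](ρ[f/d](ρ[c/g](T)))))) → 1
  ρ[a/c](σ[c>5](σ[f>=6]((γ[c; MIN(b)→f](U) ∪ π[c,f](ρ[f/d](ρ[c/g](T))))))) → 1
E2 row counts bottom-up:
  U → 5
  γ[c; MIN(b)→f](U) → 4
  T → 3
  ρ[c/g](T) → 3
  ρ[f/d](ρ[c/g](T)) → 3
  π[c,f](ρ[f/d](ρ[c/g](T))) → 3
  (γ[c; MIN(b)→f](U) ∪ π[c,f](ρ[f/d](ρ[c/g](T)))) → 7
  σ[c>5]((γ[c; MIN(b)→f](U) ∪ π[c,f](ρ[f/d](ρ[c/g](T))))) → 2
  σ[f>=6](σ[c>5]((γ[c; MIN(b)→f](U) ∪ π[c,f](ρ[f/d](ρ[c/g](T)))))) → 1
  ρ[a/c](σ[f>=6](σ[c>5]((γ[c; MIN(b)→f](U) ∪ π[c,f](ρ[f/d](ρ[c/g](T))))))) → 1

E1 and E2 produce the same multiset:
a | f
7 | 9

yes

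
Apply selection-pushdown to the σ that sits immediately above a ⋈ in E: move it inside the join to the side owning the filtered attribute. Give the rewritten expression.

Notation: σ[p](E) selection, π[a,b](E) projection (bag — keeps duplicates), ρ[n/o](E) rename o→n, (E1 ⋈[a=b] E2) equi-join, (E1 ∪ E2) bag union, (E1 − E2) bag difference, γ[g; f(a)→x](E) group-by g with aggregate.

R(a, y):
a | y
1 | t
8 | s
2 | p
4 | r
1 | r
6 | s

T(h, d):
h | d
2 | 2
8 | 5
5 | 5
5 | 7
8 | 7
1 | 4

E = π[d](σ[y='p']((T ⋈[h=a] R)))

σ filters on y, owned by the right side.
E' = π[d]((T ⋈[h=a] σ[y='p'](R)))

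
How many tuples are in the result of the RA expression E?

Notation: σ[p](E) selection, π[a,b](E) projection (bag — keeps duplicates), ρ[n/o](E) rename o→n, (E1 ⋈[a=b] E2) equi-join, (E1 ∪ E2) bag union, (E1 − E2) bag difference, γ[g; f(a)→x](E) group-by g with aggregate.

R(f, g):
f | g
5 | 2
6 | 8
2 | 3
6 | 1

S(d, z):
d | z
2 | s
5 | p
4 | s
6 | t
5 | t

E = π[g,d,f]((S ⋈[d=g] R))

Row counts bottom-up:
  S → 5
  R → 4
  (S ⋈[d=g] R) → 1
  π[g,d,f]((S ⋈[d=g] R)) → 1

|E| = 1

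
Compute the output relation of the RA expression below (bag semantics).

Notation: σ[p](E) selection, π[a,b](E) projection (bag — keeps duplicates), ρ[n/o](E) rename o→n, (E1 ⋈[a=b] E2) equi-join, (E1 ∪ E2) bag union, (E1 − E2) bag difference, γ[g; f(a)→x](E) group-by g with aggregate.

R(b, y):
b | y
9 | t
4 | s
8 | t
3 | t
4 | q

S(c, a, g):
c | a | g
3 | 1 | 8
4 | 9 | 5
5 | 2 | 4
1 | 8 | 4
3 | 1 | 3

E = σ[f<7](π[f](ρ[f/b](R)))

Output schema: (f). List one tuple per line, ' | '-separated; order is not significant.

Subexpression sizes:
  R → 5
  ρ[f/b](R) → 5
  π[f](ρ[f/b](R)) → 5
  σ[f<7](π[f](ρ[f/b](R))) → 3

== RESULT ==
f
3
4
4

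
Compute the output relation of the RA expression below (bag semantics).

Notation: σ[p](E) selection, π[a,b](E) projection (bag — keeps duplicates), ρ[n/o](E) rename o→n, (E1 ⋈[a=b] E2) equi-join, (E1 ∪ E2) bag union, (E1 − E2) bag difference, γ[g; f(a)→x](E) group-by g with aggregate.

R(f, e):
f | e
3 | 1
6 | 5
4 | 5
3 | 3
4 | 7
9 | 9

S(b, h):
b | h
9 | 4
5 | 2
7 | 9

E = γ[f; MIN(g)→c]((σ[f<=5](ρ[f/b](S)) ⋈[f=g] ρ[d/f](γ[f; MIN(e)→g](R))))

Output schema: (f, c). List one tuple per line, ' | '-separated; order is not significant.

Stepwise |·|:
  S → 3
  ρ[f/b](S) → 3
  σ[f<=5](ρ[f/b](S)) → 1
  R → 6
  γ[f; MIN(e)→g](R) → 4
  ρ[d/f](γ[f; MIN(e)→g](R)) → 4
  (σ[f<=5](ρ[f/b](S)) ⋈[f=g] ρ[d/f](γ[f; MIN(e)→g](R))) → 2
  γ[f; MIN(g)→c]((σ[f<=5](ρ[f/b](S)) ⋈[f=g] ρ[d/f](γ[f; MIN(e)→g](R)))) → 1

== RESULT ==
f | c
5 | 5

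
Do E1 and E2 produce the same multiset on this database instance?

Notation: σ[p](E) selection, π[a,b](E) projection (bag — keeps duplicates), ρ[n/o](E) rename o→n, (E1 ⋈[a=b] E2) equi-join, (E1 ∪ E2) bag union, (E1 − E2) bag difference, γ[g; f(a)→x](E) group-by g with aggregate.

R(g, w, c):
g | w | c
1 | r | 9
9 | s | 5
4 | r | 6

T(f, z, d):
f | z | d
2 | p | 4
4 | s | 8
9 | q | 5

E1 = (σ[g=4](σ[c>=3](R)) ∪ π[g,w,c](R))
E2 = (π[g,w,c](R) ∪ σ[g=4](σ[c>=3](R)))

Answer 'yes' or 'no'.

E1 per-node cardinality:
  R → 3
  σ[c>=3](R) → 3
  σ[g=4](σ[c>=3](R)) → 1
  R → 3
  π[g,w,c](R) → 3
  (σ[g=4](σ[c>=3](R)) ∪ π[g,w,c](R)) → 4
E2 per-node cardinality:
  R → 3
  π[g,w,c](R) → 3
  R → 3
  σ[c>=3](R) → 3
  σ[g=4](σ[c>=3](R)) → 1
  (π[g,w,c](R) ∪ σ[g=4](σ[c>=3](R))) → 4

E1 and E2 produce the same multiset:
g | w | c
1 | r | 9
4 | r | 6
4 | r | 6
9 | s | 5

yes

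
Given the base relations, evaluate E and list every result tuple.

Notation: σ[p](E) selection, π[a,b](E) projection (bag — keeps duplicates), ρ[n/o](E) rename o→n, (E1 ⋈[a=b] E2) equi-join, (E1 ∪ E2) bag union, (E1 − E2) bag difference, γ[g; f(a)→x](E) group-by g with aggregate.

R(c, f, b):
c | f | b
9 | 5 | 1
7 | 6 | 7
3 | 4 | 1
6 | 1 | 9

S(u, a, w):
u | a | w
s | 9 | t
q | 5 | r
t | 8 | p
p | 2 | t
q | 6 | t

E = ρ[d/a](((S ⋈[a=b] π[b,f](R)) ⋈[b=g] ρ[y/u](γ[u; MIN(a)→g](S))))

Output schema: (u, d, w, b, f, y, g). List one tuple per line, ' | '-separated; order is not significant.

Subexpression sizes:
  S → 5
  R → 4
  π[b,f](R) → 4
  (S ⋈[a=b] π[b,f](R)) → 1
  S → 5
  γ[u; MIN(a)→g](S) → 4
  ρ[y/u](γ[u; MIN(a)→g](S)) → 4
  ((S ⋈[a=b] π[b,f](R)) ⋈[b=g] ρ[y/u](γ[u; MIN(a)→g](S))) → 1
  ρ[d/a](((S ⋈[a=b] π[b,f](R)) ⋈[b=g] ρ[y/u](γ[u; MIN(a)→g](S)))) → 1

== RESULT ==
u | d | w | b | f | y | g
s | 9 | t | 9 | 1 | s | 9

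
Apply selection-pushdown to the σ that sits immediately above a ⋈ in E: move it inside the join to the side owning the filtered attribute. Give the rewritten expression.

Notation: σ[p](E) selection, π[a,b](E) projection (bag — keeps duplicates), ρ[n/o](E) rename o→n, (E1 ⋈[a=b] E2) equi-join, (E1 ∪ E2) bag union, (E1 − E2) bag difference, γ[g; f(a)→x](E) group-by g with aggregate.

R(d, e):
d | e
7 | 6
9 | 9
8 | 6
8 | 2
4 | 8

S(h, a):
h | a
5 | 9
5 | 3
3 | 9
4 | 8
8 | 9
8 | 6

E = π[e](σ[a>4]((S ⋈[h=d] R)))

σ filters on a, owned by the left side.
E' = π[e]((σ[a>4](S) ⋈[h=d] R))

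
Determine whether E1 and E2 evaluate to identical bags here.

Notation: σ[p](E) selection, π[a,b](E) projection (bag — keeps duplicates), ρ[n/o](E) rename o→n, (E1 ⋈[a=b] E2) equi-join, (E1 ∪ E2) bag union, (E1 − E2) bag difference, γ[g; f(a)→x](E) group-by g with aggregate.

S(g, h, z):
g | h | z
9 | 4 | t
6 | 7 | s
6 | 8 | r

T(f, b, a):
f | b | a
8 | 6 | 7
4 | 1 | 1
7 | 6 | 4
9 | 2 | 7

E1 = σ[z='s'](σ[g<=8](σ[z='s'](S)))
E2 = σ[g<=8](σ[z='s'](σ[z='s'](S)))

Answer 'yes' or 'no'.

E1 per-node cardinality:
  S → 3
  σ[z='s'](S) → 1
  σ[g<=8](σ[z='s'](S)) → 1
  σ[z='s'](σ[g<=8](σ[z='s'](S))) → 1
E2 per-node cardinality:
  S → 3
  σ[z='s'](S) → 1
  σ[z='s'](σ[z='s'](S)) → 1
  σ[g<=8](σ[z='s'](σ[z='s'](S))) → 1

E1 and E2 produce the same multiset:
g | h | z
6 | 7 | s

yes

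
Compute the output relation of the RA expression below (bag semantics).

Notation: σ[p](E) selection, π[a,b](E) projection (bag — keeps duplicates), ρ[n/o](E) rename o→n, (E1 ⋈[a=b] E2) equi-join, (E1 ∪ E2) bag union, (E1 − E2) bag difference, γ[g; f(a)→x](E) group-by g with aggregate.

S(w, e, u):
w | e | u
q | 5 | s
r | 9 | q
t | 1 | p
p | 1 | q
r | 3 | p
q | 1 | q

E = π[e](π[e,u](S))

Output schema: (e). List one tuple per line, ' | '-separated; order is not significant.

Per-node cardinality:
  S → 6
  π[e,u](S) → 6
  π[e](π[e,u](S)) → 6

== RESULT ==
e
1
1
1
3
5
9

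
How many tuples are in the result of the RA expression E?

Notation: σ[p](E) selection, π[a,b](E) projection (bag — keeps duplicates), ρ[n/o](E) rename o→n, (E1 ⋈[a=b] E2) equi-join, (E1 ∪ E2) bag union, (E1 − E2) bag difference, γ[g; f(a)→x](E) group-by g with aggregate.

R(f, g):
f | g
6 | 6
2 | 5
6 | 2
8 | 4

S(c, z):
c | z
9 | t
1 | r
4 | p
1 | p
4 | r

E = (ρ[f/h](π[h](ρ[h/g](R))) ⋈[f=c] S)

Per-node cardinality:
  R → 4
  ρ[h/g](R) → 4
  π[h](ρ[h/g](R)) → 4
  ρ[f/h](π[h](ρ[h/g](R))) → 4
  S → 5
  (ρ[f/h](π[h](ρ[h/g](R))) ⋈[f=c] S) → 2

|E| = 2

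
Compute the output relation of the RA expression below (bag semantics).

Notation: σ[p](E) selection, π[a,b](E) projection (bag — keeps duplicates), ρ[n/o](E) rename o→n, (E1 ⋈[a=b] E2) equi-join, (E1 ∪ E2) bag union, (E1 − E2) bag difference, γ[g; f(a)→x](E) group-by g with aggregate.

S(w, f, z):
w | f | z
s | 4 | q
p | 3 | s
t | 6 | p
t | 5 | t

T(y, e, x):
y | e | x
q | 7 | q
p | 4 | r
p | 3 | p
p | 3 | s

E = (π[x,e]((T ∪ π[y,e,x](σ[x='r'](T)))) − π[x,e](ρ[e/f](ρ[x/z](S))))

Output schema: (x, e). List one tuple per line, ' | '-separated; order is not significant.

Per-node cardinality:
  T → 4
  T → 4
  σ[x='r'](T) → 1
  π[y,e,x](σ[x='r'](T)) → 1
  (T ∪ π[y,e,x](σ[x='r'](T))) → 5
  π[x,e]((T ∪ π[y,e,x](σ[x='r'](T)))) → 5
  S → 4
  ρ[x/z](S) → 4
  ρ[e/f](ρ[x/z](S)) → 4
  π[x,e](ρ[e/f](ρ[x/z](S))) → 4
  (π[x,e]((T ∪ π[y,e,x](σ[x='r'](T)))) − π[x,e](ρ[e/f](ρ[x/z](S)))) → 4

== RESULT ==
x | e
p | 3
q | 7
r | 4
r | 4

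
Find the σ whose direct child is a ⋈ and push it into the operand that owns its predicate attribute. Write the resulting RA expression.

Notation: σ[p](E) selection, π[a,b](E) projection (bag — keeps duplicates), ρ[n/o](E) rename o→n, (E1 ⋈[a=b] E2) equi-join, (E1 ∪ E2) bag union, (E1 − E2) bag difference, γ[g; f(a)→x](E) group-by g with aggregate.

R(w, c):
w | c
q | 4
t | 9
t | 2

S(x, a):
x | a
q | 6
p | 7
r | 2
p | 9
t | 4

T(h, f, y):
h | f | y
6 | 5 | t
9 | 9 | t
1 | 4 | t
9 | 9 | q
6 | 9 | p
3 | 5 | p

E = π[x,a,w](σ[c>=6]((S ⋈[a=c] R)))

σ filters on c, owned by the right side.
E' = π[x,a,w]((S ⋈[a=c] σ[c>=6](R)))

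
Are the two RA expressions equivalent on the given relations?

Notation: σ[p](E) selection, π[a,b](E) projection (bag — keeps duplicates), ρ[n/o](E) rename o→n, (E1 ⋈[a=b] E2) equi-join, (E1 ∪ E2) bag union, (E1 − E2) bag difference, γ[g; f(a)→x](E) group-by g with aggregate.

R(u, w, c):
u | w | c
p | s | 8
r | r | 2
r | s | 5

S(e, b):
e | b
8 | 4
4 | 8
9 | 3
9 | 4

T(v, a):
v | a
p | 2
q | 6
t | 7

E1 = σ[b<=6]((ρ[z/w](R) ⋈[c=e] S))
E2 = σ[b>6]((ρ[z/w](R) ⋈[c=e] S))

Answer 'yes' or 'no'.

E1 row counts bottom-up:
  R → 3
  ρ[z/w](R) → 3
  S → 4
  (ρ[z/w](R) ⋈[c=e] S) → 1
  σ[b<=6]((ρ[z/w](R) ⋈[c=e] S)) → 1
E2 row counts bottom-up:
  R → 3
  ρ[z/w](R) → 3
  S → 4
  (ρ[z/w](R) ⋈[c=e] S) → 1
  σ[b>6]((ρ[z/w](R) ⋈[c=e] S)) → 0

E1 result:
u | z | c | e | b
p | s | 8 | 8 | 4
E2 result:
u | z | c | e | b
(0 rows)
Witness: ('p', 's', 8, 8, 4) appears 1× in E1 but 0× in E2.

no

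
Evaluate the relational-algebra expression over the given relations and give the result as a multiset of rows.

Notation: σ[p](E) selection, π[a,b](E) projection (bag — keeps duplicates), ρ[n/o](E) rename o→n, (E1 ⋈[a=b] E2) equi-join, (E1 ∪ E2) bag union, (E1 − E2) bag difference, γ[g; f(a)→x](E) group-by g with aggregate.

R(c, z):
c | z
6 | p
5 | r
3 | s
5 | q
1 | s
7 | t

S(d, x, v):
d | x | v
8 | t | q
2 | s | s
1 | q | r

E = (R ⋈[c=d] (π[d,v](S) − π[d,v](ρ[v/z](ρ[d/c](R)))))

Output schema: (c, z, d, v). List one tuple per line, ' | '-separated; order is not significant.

Stepwise |·|:
  R → 6
  S → 3
  π[d,v](S) → 3
  R → 6
  ρ[d/c](R) → 6
  ρ[v/z](ρ[d/c](R)) → 6
  π[d,v](ρ[v/z](ρ[d/c](R))) → 6
  (π[d,v](S) − π[d,v](ρ[v/z](ρ[d/c](R)))) → 3
  (R ⋈[c=d] (π[d,v](S) − π[d,v](ρ[v/z](ρ[d/c](R))))) → 1

== RESULT ==
c | z | d | v
1 | s | 1 | r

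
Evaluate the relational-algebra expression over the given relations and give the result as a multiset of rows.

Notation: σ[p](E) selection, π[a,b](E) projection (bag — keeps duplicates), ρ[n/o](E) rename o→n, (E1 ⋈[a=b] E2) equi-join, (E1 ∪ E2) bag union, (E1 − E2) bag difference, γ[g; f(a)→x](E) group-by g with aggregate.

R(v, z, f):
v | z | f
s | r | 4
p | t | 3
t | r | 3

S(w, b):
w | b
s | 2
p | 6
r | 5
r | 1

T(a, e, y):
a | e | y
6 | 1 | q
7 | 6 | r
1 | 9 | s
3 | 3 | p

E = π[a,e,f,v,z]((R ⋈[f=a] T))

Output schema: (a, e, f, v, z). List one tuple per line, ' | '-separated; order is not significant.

Per-node cardinality:
  R → 3
  T → 4
  (R ⋈[f=a] T) → 2
  π[a,e,f,v,z]((R ⋈[f=a] T)) → 2

== RESULT ==
a | e | f | v | z
3 | 3 | 3 | p | t
3 | 3 | 3 | t | r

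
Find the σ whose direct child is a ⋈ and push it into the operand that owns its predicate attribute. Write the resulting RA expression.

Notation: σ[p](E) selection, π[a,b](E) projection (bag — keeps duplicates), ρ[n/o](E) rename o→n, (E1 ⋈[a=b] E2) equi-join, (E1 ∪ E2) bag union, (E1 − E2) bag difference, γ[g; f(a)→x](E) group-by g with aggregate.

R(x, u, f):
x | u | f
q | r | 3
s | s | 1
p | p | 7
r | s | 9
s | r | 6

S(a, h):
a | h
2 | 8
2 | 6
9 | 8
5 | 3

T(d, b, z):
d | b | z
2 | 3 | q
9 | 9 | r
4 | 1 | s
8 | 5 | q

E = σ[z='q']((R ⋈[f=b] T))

σ filters on z, owned by the right side.
E' = (R ⋈[f=b] σ[z='q'](T))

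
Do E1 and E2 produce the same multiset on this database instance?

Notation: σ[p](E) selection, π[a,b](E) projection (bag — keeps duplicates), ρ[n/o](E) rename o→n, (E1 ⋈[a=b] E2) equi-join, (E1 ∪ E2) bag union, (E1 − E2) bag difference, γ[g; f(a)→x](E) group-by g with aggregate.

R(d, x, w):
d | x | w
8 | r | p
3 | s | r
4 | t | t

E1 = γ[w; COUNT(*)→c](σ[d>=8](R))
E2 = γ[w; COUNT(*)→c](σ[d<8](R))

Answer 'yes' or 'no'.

E1 subexpression sizes:
  R → 3
  σ[d>=8](R) → 1
  γ[w; COUNT(*)→c](σ[d>=8](R)) → 1
E2 subexpression sizes:
  R → 3
  σ[d<8](R) → 2
  γ[w; COUNT(*)→c](σ[d<8](R)) → 2

E1 result:
w | c
p | 1
E2 result:
w | c
r | 1
t | 1
Witness: ('r', 1) appears 0× in E1 but 1× in E2.

no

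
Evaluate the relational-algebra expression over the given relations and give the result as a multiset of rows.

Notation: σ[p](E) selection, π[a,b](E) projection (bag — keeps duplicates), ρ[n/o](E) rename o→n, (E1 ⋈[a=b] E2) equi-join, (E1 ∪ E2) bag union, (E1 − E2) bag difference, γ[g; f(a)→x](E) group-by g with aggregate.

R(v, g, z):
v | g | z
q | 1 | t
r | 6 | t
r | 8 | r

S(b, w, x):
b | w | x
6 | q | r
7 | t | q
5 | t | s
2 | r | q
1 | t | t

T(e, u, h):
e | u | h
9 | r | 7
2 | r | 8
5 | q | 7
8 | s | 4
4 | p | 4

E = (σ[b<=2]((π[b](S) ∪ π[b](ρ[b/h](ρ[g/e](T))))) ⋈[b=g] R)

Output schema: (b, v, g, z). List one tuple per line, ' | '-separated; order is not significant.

Subexpression sizes:
  S → 5
  π[b](S) → 5
  T → 5
  ρ[g/e](T) → 5
  ρ[b/h](ρ[g/e](T)) → 5
  π[b](ρ[b/h](ρ[g/e](T))) → 5
  (π[b](S) ∪ π[b](ρ[b/h](ρ[g/e](T)))) → 10
  σ[b<=2]((π[b](S) ∪ π[b](ρ[b/h](ρ[g/e](T))))) → 2
  R → 3
  (σ[b<=2]((π[b](S) ∪ π[b](ρ[b/h](ρ[g/e](T))))) ⋈[b=g] R) → 1

== RESULT ==
b | v | g | z
1 | q | 1 | t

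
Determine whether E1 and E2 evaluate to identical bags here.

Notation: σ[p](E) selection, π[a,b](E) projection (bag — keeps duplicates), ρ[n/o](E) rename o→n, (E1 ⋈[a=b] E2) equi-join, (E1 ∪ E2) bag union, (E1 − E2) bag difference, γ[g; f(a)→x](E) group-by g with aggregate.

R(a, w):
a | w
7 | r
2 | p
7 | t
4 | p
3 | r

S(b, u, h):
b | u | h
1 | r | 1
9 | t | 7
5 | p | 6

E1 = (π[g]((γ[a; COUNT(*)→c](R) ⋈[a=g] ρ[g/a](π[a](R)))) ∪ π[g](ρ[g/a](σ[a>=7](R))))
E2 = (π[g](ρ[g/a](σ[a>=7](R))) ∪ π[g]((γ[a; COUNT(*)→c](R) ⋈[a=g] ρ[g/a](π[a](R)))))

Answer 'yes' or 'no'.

E1 stepwise |·|:
  R → 5
  γ[a; COUNT(*)→c](R) → 4
  R → 5
  π[a](R) → 5
  ρ[g/a](π[a](R)) → 5
  (γ[a; COUNT(*)→c](R) ⋈[a=g] ρ[g/a](π[a](R))) → 5
  π[g]((γ[a; COUNT(*)→c](R) ⋈[a=g] ρ[g/a](π[a](R)))) → 5
  R → 5
  σ[a>=7](R) → 2
  ρ[g/a](σ[a>=7](R)) → 2
  π[g](ρ[g/a](σ[a>=7](R))) → 2
  (π[g]((γ[a; COUNT(*)→c](R) ⋈[a=g] ρ[g/a](π[a](R)))) ∪ π[g](ρ[g/a](σ[a>=7](R)))) → 7
E2 stepwise |·|:
  R → 5
  σ[a>=7](R) → 2
  ρ[g/a](σ[a>=7](R)) → 2
  π[g](ρ[g/a](σ[a>=7](R))) → 2
  R → 5
  γ[a; COUNT(*)→c](R) → 4
  R → 5
  π[a](R) → 5
  ρ[g/a](π[a](R)) → 5
  (γ[a; COUNT(*)→c](R) ⋈[a=g] ρ[g/a](π[a](R))) → 5
  π[g]((γ[a; COUNT(*)→c](R) ⋈[a=g] ρ[g/a](π[a](R)))) → 5
  (π[g](ρ[g/a](σ[a>=7](R))) ∪ π[g]((γ[a; COUNT(*)→c](R) ⋈[a=g] ρ[g/a](π[a](R))))) → 7

E1 and E2 produce the same multiset:
g
2
3
4
7
7
7
7

yes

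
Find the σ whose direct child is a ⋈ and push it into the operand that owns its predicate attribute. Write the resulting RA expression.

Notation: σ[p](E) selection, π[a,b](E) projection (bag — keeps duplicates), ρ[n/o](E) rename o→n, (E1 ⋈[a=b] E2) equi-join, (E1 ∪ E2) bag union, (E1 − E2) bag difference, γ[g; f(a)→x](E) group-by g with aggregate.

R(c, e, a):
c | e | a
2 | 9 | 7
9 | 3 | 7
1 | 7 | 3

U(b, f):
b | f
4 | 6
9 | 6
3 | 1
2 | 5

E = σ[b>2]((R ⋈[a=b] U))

σ filters on b, owned by the right side.
E' = (R ⋈[a=b] σ[b>2](U))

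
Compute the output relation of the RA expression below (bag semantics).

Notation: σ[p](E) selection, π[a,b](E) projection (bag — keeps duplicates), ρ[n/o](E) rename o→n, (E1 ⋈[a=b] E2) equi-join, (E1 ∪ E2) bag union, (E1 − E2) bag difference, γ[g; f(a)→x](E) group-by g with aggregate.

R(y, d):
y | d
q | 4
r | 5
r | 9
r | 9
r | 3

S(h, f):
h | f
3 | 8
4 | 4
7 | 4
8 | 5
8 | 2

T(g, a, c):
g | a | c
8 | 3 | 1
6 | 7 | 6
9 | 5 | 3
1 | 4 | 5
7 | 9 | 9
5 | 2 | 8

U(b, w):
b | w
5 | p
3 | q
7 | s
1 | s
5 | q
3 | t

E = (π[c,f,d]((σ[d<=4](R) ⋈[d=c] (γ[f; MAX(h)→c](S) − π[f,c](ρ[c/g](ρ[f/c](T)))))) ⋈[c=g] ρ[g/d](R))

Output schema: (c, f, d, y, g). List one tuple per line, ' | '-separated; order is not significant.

Stepwise |·|:
  R → 5
  σ[d<=4](R) → 2
  S → 5
  γ[f; MAX(h)→c](S) → 4
  T → 6
  ρ[f/c](T) → 6
  ρ[c/g](ρ[f/c](T)) → 6
  π[f,c](ρ[c/g](ρ[f/c](T))) → 6
  (γ[f; MAX(h)→c](S) − π[f,c](ρ[c/g](ρ[f/c](T)))) → 4
  (σ[d<=4](R) ⋈[d=c] (γ[f; MAX(h)→c](S) − π[f,c](ρ[c/g](ρ[f/c](T))))) → 1
  π[c,f,d]((σ[d<=4](R) ⋈[d=c] (γ[f; MAX(h)→c](S) − π[f,c](ρ[c/g](ρ[f/c](T)))))) → 1
  R → 5
  ρ[g/d](R) → 5
  (π[c,f,d]((σ[d<=4](R) ⋈[d=c] (γ[f; MAX(h)→c](S) − π[f,c](ρ[c/g](ρ[f/c](T)))))) ⋈[c=g] ρ[g/d](R)) → 1

== RESULT ==
c | f | d | y | g
3 | 8 | 3 | r | 3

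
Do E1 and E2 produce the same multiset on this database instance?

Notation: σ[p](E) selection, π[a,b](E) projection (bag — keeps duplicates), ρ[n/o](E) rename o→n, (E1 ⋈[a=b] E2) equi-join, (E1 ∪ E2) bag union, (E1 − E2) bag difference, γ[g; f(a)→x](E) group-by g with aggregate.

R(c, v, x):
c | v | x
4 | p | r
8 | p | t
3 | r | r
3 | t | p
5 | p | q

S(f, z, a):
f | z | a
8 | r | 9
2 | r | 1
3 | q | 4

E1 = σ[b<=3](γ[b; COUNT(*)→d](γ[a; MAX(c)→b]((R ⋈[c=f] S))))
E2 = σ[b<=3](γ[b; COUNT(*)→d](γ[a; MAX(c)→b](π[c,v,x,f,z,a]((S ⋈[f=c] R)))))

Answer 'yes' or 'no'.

E1 stepwise |·|:
  R → 5
  S → 3
  (R ⋈[c=f] S) → 3
  γ[a; MAX(c)→b]((R ⋈[c=f] S)) → 2
  γ[b; COUNT(*)→d](γ[a; MAX(c)→b]((R ⋈[c=f] S))) → 2
  σ[b<=3](γ[b; COUNT(*)→d](γ[a; MAX(c)→b]((R ⋈[c=f] S)))) → 1
E2 stepwise |·|:
  S → 3
  R → 5
  (S ⋈[f=c] R) → 3
  π[c,v,x,f,z,a]((S ⋈[f=c] R)) → 3
  γ[a; MAX(c)→b](π[c,v,x,f,z,a]((S ⋈[f=c] R))) → 2
  γ[b; COUNT(*)→d](γ[a; MAX(c)→b](π[c,v,x,f,z,a]((S ⋈[f=c] R)))) → 2
  σ[b<=3](γ[b; COUNT(*)→d](γ[a; MAX(c)→b](π[c,v,x,f,z,a]((S ⋈[f=c] R))))) → 1

E1 and E2 produce the same multiset:
b | d
3 | 1

yes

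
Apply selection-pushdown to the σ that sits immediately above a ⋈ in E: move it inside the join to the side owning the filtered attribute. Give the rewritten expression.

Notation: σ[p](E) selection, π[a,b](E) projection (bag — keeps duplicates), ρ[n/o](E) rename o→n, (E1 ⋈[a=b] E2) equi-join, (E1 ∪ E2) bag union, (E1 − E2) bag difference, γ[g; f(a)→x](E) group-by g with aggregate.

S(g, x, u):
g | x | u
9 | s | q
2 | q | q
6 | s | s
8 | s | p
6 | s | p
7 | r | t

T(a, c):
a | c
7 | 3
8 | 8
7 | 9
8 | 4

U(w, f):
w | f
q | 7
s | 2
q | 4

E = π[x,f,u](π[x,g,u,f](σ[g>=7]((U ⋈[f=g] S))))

σ filters on g, owned by the right side.
E' = π[x,f,u](π[x,g,u,f]((U ⋈[f=g] σ[g>=7](S))))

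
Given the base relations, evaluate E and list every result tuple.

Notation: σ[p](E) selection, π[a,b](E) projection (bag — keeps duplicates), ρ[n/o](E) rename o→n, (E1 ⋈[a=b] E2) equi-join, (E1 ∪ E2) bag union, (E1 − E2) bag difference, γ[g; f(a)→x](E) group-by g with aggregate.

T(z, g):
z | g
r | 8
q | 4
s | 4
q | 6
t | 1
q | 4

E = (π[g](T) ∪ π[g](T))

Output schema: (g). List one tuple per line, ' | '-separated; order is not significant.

Subexpression sizes:
  T → 6
  π[g](T) → 6
  T → 6
  π[g](T) → 6
  (π[g](T) ∪ π[g](T)) → 12

== RESULT ==
g
1
1
4
4
4
4
4
4
6
6
8
8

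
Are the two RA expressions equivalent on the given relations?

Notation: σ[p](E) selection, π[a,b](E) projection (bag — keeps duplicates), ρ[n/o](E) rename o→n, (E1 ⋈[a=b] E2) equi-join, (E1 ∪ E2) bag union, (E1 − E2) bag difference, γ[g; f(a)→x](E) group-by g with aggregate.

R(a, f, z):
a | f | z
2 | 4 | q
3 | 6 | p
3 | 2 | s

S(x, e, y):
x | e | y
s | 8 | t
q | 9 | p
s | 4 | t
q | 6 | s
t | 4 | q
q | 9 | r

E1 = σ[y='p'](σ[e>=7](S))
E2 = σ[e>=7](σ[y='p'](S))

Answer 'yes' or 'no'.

E1 row counts bottom-up:
  S → 6
  σ[e>=7](S) → 3
  σ[y='p'](σ[e>=7](S)) → 1
E2 row counts bottom-up:
  S → 6
  σ[y='p'](S) → 1
  σ[e>=7](σ[y='p'](S)) → 1

E1 and E2 produce the same multiset:
x | e | y
q | 9 | p

yes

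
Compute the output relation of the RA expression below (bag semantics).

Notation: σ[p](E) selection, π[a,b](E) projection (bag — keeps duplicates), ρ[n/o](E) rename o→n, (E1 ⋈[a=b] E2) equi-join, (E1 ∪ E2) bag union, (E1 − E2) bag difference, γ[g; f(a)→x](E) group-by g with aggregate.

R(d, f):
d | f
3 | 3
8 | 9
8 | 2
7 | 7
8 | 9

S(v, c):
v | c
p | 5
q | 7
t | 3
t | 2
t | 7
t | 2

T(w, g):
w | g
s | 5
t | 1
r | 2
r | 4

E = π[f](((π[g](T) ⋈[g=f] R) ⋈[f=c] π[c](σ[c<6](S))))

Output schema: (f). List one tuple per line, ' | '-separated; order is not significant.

Subexpression sizes:
  T → 4
  π[g](T) → 4
  R → 5
  (π[g](T) ⋈[g=f] R) → 1
  S → 6
  σ[c<6](S) → 4
  π[c](σ[c<6](S)) → 4
  ((π[g](T) ⋈[g=f] R) ⋈[f=c] π[c](σ[c<6](S))) → 2
  π[f](((π[g](T) ⋈[g=f] R) ⋈[f=c] π[c](σ[c<6](S)))) → 2

== RESULT ==
f
2
2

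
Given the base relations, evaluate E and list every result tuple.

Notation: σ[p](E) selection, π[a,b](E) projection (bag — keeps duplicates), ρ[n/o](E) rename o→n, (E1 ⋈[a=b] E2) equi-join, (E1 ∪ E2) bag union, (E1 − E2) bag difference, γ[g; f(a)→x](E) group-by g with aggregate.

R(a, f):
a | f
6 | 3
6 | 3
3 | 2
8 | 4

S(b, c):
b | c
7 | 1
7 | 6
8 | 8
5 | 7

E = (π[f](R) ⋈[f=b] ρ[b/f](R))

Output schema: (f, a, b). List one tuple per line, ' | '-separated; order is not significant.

Stepwise |·|:
  R → 4
  π[f](R) → 4
  R → 4
  ρ[b/f](R) → 4
  (π[f](R) ⋈[f=b] ρ[b/f](R)) → 6

== RESULT ==
f | a | b
2 | 3 | 2
3 | 6 | 3
3 | 6 | 3
3 | 6 | 3
3 | 6 | 3
4 | 8 | 4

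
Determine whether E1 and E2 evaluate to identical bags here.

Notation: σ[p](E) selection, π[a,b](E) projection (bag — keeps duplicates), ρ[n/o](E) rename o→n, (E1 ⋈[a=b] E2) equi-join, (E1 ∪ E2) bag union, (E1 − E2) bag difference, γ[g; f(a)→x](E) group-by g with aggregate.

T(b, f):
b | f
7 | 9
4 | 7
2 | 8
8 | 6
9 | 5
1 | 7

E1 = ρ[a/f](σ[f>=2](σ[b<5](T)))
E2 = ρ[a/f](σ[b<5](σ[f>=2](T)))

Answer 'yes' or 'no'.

E1 per-node cardinality:
  T → 6
  σ[b<5](T) → 3
  σ[f>=2](σ[b<5](T)) → 3
  ρ[a/f](σ[f>=2](σ[b<5](T))) → 3
E2 per-node cardinality:
  T → 6
  σ[f>=2](T) → 6
  σ[b<5](σ[f>=2](T)) → 3
  ρ[a/f](σ[b<5](σ[f>=2](T))) → 3

E1 and E2 produce the same multiset:
b | a
1 | 7
2 | 8
4 | 7

yes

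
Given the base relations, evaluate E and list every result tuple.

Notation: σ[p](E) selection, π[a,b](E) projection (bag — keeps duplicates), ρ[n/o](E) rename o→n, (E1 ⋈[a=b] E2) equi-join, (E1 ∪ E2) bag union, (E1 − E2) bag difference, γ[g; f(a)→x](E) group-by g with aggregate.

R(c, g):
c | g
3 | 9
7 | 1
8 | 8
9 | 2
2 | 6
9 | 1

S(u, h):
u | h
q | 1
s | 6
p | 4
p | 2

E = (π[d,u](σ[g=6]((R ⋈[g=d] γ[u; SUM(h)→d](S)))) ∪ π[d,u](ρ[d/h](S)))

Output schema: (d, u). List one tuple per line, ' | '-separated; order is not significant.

Row counts bottom-up:
  R → 6
  S → 4
  γ[u; SUM(h)→d](S) → 3
  (R ⋈[g=d] γ[u; SUM(h)→d](S)) → 4
  σ[g=6]((R ⋈[g=d] γ[u; SUM(h)→d](S))) → 2
  π[d,u](σ[g=6]((R ⋈[g=d] γ[u; SUM(h)→d](S)))) → 2
  S → 4
  ρ[d/h](S) → 4
  π[d,u](ρ[d/h](S)) → 4
  (π[d,u](σ[g=6]((R ⋈[g=d] γ[u; SUM(h)→d](S)))) ∪ π[d,u](ρ[d/h](S))) → 6

== RESULT ==
d | u
1 | q
2 | p
4 | p
6 | p
6 | s
6 | s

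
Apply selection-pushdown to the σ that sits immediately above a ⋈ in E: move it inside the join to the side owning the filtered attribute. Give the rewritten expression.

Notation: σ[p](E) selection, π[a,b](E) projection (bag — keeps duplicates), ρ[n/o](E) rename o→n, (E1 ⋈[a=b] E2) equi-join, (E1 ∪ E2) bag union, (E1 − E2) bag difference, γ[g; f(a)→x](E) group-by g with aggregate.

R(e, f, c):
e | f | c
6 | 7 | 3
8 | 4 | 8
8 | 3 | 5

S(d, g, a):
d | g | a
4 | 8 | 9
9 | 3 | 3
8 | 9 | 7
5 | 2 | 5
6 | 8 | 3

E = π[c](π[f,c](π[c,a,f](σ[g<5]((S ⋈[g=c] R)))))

σ filters on g, owned by the left side.
E' = π[c](π[f,c](π[c,a,f]((σ[g<5](S) ⋈[g=c] R))))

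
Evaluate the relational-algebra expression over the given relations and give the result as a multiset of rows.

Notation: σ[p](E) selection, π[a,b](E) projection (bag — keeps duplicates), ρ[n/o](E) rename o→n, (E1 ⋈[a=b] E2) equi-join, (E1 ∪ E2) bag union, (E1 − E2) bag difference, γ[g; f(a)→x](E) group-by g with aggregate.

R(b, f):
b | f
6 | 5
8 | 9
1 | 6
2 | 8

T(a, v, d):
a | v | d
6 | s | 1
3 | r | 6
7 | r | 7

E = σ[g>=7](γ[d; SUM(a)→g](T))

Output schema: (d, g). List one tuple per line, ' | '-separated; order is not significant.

Row counts bottom-up:
  T → 3
  γ[d; SUM(a)→g](T) → 3
  σ[g>=7](γ[d; SUM(a)→g](T)) → 1

== RESULT ==
d | g
7 | 7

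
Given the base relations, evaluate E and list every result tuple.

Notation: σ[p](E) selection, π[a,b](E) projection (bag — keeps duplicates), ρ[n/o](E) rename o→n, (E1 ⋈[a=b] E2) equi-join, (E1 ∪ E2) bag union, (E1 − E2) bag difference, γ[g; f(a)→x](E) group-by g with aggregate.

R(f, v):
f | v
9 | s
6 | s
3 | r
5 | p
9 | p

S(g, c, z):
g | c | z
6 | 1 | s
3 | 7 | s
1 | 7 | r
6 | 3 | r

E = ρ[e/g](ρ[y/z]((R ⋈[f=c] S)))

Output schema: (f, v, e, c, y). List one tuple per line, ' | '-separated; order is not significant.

Subexpression sizes:
  R → 5
  S → 4
  (R ⋈[f=c] S) → 1
  ρ[y/z]((R ⋈[f=c] S)) → 1
  ρ[e/g](ρ[y/z]((R ⋈[f=c] S))) → 1

== RESULT ==
f | v | e | c | y
3 | r | 6 | 3 | r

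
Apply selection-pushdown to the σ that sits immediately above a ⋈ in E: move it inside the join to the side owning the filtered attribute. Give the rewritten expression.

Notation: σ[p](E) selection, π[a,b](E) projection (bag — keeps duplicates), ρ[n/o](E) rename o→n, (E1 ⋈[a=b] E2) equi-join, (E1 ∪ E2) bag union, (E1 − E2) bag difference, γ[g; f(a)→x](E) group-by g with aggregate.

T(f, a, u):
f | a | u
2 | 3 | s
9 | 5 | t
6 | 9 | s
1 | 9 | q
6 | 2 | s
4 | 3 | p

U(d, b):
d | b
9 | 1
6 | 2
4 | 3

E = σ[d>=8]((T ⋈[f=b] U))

σ filters on d, owned by the right side.
E' = (T ⋈[f=b] σ[d>=8](U))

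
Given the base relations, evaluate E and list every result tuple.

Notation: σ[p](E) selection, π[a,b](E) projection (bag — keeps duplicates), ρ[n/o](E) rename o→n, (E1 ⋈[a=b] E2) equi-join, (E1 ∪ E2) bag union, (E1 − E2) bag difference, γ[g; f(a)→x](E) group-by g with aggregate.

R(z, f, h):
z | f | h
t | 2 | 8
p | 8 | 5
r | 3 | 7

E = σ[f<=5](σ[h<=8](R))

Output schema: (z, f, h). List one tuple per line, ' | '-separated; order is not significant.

Row counts bottom-up:
  R → 3
  σ[h<=8](R) → 3
  σ[f<=5](σ[h<=8](R)) → 2

== RESULT ==
z | f | h
r | 3 | 7
t | 2 | 8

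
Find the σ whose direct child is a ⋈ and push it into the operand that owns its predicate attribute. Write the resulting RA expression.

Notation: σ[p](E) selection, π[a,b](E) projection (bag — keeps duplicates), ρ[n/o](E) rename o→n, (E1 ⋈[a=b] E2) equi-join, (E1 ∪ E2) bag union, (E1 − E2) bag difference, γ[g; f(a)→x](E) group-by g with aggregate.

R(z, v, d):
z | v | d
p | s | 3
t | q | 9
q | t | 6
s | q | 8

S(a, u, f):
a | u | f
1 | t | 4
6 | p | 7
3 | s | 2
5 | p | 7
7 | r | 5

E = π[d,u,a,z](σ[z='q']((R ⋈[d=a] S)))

σ filters on z, owned by the left side.
E' = π[d,u,a,z]((σ[z='q'](R) ⋈[d=a] S))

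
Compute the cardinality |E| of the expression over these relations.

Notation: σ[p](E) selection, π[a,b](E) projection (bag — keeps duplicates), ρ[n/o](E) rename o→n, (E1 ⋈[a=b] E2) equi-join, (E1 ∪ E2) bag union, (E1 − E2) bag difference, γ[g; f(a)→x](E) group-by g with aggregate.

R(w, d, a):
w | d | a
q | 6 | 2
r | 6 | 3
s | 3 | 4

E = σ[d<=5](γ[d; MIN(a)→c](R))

Per-node cardinality:
  R → 3
  γ[d; MIN(a)→c](R) → 2
  σ[d<=5](γ[d; MIN(a)→c](R)) → 1

|E| = 1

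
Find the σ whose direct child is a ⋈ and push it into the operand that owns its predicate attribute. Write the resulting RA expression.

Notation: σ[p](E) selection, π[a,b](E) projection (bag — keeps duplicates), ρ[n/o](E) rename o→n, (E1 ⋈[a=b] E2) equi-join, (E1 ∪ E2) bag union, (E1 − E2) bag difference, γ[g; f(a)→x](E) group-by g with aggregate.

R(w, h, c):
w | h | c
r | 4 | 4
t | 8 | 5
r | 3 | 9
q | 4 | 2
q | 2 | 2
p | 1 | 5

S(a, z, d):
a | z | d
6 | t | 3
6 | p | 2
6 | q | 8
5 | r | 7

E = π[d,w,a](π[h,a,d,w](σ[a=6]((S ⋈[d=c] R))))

σ filters on a, owned by the left side.
E' = π[d,w,a](π[h,a,d,w]((σ[a=6](S) ⋈[d=c] R)))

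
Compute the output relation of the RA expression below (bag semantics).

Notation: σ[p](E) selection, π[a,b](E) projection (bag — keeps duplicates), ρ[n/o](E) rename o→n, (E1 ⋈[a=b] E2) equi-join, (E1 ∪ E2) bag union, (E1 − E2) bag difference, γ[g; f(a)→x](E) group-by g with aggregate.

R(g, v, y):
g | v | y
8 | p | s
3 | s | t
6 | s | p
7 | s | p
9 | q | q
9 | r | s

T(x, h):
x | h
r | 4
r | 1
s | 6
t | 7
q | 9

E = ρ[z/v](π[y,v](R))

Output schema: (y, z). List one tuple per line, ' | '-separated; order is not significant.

Per-node cardinality:
  R → 6
  π[y,v](R) → 6
  ρ[z/v](π[y,v](R)) → 6

== RESULT ==
y | z
p | s
p | s
q | q
s | p
s | r
t | s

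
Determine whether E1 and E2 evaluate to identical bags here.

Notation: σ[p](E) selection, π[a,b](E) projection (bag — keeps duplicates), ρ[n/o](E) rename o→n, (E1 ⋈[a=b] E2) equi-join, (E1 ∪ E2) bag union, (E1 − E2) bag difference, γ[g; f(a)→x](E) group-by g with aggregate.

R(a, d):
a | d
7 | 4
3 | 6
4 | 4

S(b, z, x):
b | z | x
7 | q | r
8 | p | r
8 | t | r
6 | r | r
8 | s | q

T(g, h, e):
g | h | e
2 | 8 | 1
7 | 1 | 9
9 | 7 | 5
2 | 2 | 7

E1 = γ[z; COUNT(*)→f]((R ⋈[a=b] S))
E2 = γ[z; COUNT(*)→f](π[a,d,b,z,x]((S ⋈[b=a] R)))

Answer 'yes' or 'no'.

E1 stepwise |·|:
  R → 3
  S → 5
  (R ⋈[a=b] S) → 1
  γ[z; COUNT(*)→f]((R ⋈[a=b] S)) → 1
E2 stepwise |·|:
  S → 5
  R → 3
  (S ⋈[b=a] R) → 1
  π[a,d,b,z,x]((S ⋈[b=a] R)) → 1
  γ[z; COUNT(*)→f](π[a,d,b,z,x]((S ⋈[b=a] R))) → 1

E1 and E2 produce the same multiset:
z | f
q | 1

yes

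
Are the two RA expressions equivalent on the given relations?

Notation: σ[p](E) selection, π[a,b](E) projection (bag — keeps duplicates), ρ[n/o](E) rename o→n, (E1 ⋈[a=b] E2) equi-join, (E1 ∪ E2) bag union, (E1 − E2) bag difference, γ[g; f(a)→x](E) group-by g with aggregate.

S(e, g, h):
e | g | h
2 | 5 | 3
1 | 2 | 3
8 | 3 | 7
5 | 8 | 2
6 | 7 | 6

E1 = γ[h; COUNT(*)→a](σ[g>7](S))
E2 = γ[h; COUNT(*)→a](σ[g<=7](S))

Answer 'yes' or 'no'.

E1 row counts bottom-up:
  S → 5
  σ[g>7](S) → 1
  γ[h; COUNT(*)→a](σ[g>7](S)) → 1
E2 row counts bottom-up:
  S → 5
  σ[g<=7](S) → 4
  γ[h; COUNT(*)→a](σ[g<=7](S)) → 3

E1 result:
h | a
2 | 1
E2 result:
h | a
3 | 2
6 | 1
7 | 1
Witness: (6, 1) appears 0× in E1 but 1× in E2.

no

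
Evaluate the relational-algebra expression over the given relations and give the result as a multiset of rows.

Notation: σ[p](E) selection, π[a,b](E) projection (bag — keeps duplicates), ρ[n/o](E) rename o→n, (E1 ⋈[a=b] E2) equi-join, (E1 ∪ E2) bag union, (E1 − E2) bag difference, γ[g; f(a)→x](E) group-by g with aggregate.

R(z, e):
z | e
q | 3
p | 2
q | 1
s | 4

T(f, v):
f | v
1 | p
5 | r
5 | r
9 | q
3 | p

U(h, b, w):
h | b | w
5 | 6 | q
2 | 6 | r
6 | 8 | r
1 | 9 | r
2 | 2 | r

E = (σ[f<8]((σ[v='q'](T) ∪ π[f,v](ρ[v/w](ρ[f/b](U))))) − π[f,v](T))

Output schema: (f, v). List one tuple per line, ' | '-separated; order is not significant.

Subexpression sizes:
  T → 5
  σ[v='q'](T) → 1
  U → 5
  ρ[f/b](U) → 5
  ρ[v/w](ρ[f/b](U)) → 5
  π[f,v](ρ[v/w](ρ[f/b](U))) → 5
  (σ[v='q'](T) ∪ π[f,v](ρ[v/w](ρ[f/b](U)))) → 6
  σ[f<8]((σ[v='q'](T) ∪ π[f,v](ρ[v/w](ρ[f/b](U))))) → 3
  T → 5
  π[f,v](T) → 5
  (σ[f<8]((σ[v='q'](T) ∪ π[f,v](ρ[v/w](ρ[f/b](U))))) − π[f,v](T)) → 3

== RESULT ==
f | v
2 | r
6 | q
6 | r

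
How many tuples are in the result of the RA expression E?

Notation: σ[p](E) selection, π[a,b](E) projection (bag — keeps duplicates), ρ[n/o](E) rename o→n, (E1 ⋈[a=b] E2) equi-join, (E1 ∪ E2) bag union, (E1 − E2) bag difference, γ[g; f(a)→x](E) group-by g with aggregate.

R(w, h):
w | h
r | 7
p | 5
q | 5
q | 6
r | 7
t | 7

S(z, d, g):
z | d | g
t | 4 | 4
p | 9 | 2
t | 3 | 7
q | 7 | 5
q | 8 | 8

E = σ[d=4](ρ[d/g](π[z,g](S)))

Subexpression sizes:
  S → 5
  π[z,g](S) → 5
  ρ[d/g](π[z,g](S)) → 5
  σ[d=4](ρ[d/g](π[z,g](S))) → 1

|E| = 1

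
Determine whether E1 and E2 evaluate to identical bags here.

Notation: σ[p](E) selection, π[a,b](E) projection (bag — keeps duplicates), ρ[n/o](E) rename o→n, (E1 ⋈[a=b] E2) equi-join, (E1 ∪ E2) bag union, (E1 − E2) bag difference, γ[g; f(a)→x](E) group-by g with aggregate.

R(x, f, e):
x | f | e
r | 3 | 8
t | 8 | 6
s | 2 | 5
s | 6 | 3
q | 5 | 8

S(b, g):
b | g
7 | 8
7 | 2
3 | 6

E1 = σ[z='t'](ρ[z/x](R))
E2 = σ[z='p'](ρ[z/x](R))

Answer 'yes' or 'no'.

E1 per-node cardinality:
  R → 5
  ρ[z/x](R) → 5
  σ[z='t'](ρ[z/x](R)) → 1
E2 per-node cardinality:
  R → 5
  ρ[z/x](R) → 5
  σ[z='p'](ρ[z/x](R)) → 0

E1 result:
z | f | e
t | 8 | 6
E2 result:
z | f | e
(0 rows)
Witness: ('t', 8, 6) appears 1× in E1 but 0× in E2.

no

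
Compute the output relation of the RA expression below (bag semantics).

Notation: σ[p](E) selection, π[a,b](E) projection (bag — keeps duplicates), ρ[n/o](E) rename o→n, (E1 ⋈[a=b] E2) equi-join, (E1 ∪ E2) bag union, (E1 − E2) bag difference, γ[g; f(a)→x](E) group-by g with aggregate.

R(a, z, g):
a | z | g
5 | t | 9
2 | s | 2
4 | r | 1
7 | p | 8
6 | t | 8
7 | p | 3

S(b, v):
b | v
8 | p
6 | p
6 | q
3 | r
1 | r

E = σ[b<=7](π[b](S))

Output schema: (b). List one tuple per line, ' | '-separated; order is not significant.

Subexpression sizes:
  S → 5
  π[b](S) → 5
  σ[b<=7](π[b](S)) → 4

== RESULT ==
b
1
3
6
6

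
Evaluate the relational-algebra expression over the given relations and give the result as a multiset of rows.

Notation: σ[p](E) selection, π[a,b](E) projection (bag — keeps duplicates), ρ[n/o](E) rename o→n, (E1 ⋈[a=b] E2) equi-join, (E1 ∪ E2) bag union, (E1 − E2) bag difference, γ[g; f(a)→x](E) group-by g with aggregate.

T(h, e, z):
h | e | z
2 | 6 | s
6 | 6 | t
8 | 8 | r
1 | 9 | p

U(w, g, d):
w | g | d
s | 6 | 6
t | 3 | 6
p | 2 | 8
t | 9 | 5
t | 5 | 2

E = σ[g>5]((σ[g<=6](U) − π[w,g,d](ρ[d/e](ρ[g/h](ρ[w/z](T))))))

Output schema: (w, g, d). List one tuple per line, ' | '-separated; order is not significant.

Subexpression sizes:
  U → 5
  σ[g<=6](U) → 4
  T → 4
  ρ[w/z](T) → 4
  ρ[g/h](ρ[w/z](T)) → 4
  ρ[d/e](ρ[g/h](ρ[w/z](T))) → 4
  π[w,g,d](ρ[d/e](ρ[g/h](ρ[w/z](T)))) → 4
  (σ[g<=6](U) − π[w,g,d](ρ[d/e](ρ[g/h](ρ[w/z](T))))) → 4
  σ[g>5]((σ[g<=6](U) − π[w,g,d](ρ[d/e](ρ[g/h](ρ[w/z](T)))))) → 1

== RESULT ==
w | g | d
s | 6 | 6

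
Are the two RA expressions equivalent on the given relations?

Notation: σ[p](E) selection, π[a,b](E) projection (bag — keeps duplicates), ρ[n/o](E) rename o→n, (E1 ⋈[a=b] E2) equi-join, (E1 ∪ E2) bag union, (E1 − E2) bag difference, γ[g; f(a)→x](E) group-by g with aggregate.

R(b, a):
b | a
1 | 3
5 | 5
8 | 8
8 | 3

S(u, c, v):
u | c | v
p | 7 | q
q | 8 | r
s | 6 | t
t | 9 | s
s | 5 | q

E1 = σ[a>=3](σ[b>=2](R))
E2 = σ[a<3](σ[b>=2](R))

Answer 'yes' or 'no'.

E1 subexpression sizes:
  R → 4
  σ[b>=2](R) → 3
  σ[a>=3](σ[b>=2](R)) → 3
E2 subexpression sizes:
  R → 4
  σ[b>=2](R) → 3
  σ[a<3](σ[b>=2](R)) → 0

E1 result:
b | a
5 | 5
8 | 3
8 | 8
E2 result:
b | a
(0 rows)
Witness: (8, 8) appears 1× in E1 but 0× in E2.

no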